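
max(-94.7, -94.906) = -94.7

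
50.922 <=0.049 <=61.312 False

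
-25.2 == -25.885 False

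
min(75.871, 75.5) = 75.5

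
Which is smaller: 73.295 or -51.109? -51.109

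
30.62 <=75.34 True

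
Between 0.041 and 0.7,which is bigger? 0.7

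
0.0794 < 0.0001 False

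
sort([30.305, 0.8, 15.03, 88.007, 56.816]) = [0.8, 15.03, 30.305, 56.816, 88.007]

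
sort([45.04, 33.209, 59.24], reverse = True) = [59.24, 45.04, 33.209]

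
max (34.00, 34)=34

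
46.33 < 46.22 False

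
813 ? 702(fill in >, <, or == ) >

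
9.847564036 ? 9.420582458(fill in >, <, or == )>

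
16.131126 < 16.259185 True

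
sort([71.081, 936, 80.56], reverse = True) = [936, 80.56, 71.081]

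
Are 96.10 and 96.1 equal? Yes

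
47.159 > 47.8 False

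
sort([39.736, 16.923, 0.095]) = [0.095, 16.923, 39.736]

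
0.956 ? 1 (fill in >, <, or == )<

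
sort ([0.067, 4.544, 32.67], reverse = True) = [32.67, 4.544, 0.067]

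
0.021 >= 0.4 False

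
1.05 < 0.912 False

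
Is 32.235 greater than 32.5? No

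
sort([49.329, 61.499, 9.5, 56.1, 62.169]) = [9.5, 49.329, 56.1, 61.499, 62.169]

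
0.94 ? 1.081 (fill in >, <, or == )<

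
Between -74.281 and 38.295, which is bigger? 38.295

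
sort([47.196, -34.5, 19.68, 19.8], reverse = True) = [47.196, 19.8, 19.68, -34.5]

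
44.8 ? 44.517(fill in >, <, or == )>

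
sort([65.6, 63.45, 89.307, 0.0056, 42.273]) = [0.0056, 42.273, 63.45, 65.6, 89.307]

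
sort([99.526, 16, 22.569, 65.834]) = [16, 22.569, 65.834, 99.526]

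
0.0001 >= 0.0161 False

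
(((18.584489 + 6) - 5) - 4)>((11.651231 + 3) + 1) False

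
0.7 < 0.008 False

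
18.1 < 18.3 True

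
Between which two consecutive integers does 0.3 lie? 0 and 1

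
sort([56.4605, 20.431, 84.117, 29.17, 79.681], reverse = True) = [84.117, 79.681, 56.4605, 29.17, 20.431]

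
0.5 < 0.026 False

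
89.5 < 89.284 False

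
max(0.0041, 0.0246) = 0.0246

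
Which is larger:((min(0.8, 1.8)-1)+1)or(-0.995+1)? ((min(0.8, 1.8)-1)+1)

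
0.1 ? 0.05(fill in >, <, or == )>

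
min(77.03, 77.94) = 77.03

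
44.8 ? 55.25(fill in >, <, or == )<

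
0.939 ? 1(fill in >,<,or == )<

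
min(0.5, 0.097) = 0.097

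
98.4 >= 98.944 False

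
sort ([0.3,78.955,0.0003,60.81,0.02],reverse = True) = [78.955,60.81,0.3,0.02,0.0003]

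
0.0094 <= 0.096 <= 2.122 True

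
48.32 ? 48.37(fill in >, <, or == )<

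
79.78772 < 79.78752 False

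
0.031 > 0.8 False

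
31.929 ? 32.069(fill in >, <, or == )<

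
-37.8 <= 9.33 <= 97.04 True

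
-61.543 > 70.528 False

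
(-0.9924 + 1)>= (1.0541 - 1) False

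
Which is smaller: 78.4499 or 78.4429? 78.4429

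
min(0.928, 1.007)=0.928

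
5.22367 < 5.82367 True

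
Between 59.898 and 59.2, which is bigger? 59.898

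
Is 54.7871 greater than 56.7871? No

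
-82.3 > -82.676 True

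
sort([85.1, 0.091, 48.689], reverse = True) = [85.1, 48.689, 0.091]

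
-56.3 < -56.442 False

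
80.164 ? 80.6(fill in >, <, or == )<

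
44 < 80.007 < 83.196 True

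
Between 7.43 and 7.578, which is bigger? 7.578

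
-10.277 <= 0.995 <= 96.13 True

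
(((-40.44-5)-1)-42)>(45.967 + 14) False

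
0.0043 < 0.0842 True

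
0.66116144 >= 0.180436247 True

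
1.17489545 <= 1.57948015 True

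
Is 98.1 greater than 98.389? No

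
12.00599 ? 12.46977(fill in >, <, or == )<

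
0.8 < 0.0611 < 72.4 False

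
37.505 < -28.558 False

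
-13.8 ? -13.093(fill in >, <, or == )<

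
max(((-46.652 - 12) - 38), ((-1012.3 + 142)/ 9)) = -96.652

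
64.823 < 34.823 False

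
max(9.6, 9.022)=9.6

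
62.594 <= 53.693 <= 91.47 False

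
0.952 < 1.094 True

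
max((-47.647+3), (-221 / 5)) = -44.2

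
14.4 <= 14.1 False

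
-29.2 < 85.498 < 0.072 False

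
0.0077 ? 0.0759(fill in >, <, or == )<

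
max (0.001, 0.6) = 0.6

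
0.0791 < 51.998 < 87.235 True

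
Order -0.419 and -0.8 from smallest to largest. -0.8, -0.419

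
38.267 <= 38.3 True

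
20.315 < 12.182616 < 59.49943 False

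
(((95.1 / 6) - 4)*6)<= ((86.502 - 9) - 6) True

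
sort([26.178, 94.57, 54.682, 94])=[26.178, 54.682, 94, 94.57]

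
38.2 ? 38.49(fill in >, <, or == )<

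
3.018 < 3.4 True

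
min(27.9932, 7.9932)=7.9932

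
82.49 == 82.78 False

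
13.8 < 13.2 False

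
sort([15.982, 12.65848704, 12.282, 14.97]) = [12.282, 12.65848704, 14.97, 15.982]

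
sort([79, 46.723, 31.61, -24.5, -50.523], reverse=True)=[79, 46.723, 31.61, -24.5, -50.523]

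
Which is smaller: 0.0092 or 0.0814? 0.0092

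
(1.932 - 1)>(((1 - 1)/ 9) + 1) False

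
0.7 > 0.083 True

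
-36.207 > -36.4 True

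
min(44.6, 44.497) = 44.497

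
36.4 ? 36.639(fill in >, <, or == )<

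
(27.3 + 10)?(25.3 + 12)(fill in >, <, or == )==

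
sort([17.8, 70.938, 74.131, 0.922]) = [0.922, 17.8, 70.938, 74.131]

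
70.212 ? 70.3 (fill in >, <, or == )<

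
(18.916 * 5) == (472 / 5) False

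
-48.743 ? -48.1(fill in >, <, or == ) <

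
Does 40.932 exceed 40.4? Yes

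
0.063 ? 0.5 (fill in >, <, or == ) <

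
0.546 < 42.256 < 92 True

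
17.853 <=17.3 False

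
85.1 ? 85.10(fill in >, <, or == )==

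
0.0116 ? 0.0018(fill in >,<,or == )>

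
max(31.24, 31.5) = 31.5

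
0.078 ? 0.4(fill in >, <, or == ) <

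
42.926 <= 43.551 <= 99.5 True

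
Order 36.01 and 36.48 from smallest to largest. 36.01, 36.48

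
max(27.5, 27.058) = 27.5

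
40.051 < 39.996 False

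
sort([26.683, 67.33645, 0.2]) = [0.2, 26.683, 67.33645]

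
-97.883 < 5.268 True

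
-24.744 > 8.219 False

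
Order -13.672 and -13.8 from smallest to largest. -13.8, -13.672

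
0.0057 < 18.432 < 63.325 True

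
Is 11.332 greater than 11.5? No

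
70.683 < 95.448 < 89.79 False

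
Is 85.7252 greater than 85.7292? No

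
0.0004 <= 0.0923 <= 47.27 True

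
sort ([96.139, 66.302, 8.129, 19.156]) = [8.129, 19.156, 66.302, 96.139]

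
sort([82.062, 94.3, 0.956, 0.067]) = [0.067, 0.956, 82.062, 94.3]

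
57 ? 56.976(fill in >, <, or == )>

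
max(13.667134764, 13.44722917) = 13.667134764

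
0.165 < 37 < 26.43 False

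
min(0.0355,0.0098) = 0.0098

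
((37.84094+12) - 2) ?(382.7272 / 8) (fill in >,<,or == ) >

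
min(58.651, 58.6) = 58.6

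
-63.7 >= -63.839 True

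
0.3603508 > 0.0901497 True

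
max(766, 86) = 766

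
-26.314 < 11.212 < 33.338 True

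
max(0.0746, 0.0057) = 0.0746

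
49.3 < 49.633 True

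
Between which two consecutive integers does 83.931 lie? 83 and 84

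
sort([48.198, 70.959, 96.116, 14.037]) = [14.037, 48.198, 70.959, 96.116]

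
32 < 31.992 False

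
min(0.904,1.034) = 0.904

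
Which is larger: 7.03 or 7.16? 7.16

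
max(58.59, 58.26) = 58.59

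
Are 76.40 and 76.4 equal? Yes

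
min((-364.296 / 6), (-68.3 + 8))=-60.716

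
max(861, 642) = 861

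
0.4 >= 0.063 True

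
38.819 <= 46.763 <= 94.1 True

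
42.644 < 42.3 False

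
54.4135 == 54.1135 False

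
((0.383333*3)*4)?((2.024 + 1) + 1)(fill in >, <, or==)>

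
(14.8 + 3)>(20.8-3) False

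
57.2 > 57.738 False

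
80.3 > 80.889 False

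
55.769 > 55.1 True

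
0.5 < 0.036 False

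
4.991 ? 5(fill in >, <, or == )<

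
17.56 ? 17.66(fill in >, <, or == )<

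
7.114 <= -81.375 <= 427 False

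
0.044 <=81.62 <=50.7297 False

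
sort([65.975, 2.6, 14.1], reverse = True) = [65.975, 14.1, 2.6]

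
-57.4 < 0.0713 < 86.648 True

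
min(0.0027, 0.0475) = 0.0027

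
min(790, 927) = 790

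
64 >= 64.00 True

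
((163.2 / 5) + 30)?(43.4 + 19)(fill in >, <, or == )>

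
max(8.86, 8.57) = 8.86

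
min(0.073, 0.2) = 0.073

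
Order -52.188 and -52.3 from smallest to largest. -52.3, -52.188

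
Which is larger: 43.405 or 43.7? 43.7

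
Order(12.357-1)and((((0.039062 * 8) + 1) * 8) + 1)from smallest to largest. (12.357-1), ((((0.039062 * 8) + 1) * 8) + 1)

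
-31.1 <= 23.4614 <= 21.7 False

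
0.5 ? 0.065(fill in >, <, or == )>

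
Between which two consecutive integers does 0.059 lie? 0 and 1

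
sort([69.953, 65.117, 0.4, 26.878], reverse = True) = [69.953, 65.117, 26.878, 0.4]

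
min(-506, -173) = -506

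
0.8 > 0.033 True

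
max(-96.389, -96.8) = -96.389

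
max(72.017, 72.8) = 72.8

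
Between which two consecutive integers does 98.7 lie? 98 and 99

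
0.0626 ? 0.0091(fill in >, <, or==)>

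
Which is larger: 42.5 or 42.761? 42.761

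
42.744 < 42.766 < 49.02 True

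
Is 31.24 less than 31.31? Yes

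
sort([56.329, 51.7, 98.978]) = [51.7, 56.329, 98.978]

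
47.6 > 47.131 True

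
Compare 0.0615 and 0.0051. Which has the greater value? 0.0615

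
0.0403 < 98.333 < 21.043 False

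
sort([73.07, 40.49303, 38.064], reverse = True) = [73.07, 40.49303, 38.064]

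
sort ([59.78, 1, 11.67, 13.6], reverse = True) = [59.78, 13.6, 11.67, 1]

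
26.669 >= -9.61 True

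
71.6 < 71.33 False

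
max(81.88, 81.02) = 81.88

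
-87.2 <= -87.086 True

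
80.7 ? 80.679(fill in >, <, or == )>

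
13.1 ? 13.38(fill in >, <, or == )<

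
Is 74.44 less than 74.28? No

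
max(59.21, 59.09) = 59.21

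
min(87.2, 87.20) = 87.2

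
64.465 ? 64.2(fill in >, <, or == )>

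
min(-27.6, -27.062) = -27.6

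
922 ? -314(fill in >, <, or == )>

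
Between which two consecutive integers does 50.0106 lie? 50 and 51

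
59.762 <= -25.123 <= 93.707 False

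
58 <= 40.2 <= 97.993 False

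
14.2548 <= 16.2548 True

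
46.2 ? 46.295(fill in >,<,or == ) <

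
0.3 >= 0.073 True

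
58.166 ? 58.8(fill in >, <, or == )<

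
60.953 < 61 True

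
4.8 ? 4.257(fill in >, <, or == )>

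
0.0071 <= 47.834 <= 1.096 False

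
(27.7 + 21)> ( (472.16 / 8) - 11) True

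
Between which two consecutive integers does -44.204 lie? -45 and -44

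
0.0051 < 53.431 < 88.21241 True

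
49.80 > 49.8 False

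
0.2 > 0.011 True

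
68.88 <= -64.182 False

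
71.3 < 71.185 False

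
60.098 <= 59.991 False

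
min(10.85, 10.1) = 10.1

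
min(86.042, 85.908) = 85.908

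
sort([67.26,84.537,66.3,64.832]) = [64.832,66.3,67.26,84.537]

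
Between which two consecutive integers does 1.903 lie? 1 and 2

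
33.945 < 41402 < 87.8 False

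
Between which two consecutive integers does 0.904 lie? 0 and 1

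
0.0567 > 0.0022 True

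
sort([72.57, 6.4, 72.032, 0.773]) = [0.773, 6.4, 72.032, 72.57]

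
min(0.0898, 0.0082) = 0.0082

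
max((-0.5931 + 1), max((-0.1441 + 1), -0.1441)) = 0.8559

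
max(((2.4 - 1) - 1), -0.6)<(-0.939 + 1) False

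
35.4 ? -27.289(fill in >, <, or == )>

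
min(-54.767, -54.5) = -54.767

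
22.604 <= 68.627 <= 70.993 True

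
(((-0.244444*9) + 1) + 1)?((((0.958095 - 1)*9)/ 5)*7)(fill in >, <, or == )>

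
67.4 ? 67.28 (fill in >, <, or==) >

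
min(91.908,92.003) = 91.908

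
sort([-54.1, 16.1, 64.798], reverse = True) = [64.798, 16.1, -54.1]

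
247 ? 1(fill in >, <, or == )>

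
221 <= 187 False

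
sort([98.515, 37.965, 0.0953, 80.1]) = [0.0953, 37.965, 80.1, 98.515]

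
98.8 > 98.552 True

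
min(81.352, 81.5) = 81.352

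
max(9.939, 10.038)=10.038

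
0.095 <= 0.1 True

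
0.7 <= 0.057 False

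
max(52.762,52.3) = 52.762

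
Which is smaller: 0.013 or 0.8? 0.013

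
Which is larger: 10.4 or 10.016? 10.4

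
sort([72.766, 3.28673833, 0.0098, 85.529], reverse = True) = [85.529, 72.766, 3.28673833, 0.0098]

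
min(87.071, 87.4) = 87.071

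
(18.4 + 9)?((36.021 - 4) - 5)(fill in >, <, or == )>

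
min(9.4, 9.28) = 9.28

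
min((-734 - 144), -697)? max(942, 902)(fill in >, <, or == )<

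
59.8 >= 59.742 True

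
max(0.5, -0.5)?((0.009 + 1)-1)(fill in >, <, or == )>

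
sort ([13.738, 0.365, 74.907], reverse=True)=[74.907, 13.738, 0.365]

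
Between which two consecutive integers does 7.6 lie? 7 and 8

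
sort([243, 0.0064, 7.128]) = [0.0064, 7.128, 243]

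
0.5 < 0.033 False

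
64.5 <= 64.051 False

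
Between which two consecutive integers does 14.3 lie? 14 and 15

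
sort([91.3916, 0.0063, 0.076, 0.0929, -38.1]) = [-38.1, 0.0063, 0.076, 0.0929, 91.3916]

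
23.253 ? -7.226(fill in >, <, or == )>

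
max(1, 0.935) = 1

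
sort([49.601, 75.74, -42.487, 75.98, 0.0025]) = [-42.487, 0.0025, 49.601, 75.74, 75.98]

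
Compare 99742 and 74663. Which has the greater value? 99742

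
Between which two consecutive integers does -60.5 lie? -61 and -60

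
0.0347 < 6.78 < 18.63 True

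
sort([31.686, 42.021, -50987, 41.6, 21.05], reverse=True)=[42.021, 41.6, 31.686, 21.05, -50987]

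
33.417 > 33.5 False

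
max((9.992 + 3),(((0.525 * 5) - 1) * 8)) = 13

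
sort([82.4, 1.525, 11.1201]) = [1.525, 11.1201, 82.4]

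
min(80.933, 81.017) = 80.933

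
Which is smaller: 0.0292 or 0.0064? 0.0064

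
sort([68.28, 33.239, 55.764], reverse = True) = [68.28, 55.764, 33.239]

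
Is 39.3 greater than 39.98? No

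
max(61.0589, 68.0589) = 68.0589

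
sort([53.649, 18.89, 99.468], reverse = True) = [99.468, 53.649, 18.89]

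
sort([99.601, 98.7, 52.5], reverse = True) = [99.601, 98.7, 52.5]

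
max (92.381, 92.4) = 92.4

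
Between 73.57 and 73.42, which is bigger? 73.57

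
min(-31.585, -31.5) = -31.585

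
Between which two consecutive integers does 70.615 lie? 70 and 71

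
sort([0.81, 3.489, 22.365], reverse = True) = [22.365, 3.489, 0.81]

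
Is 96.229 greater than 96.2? Yes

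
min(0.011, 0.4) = 0.011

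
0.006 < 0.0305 True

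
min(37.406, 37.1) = 37.1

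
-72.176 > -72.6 True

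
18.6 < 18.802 True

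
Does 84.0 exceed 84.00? No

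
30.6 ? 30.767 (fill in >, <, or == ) <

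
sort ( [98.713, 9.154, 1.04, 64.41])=[1.04, 9.154, 64.41, 98.713]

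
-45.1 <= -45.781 False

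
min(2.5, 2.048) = 2.048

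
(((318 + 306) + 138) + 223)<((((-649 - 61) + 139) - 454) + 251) False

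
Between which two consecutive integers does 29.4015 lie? 29 and 30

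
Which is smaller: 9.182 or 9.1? 9.1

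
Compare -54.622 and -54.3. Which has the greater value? -54.3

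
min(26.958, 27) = 26.958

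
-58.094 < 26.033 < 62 True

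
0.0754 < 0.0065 False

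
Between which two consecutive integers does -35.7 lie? -36 and -35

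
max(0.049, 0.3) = 0.3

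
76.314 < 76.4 True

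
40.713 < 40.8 True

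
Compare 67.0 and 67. They are equal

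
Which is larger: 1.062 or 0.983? 1.062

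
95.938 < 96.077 True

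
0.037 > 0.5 False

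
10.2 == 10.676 False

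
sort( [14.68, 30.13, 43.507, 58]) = [14.68, 30.13, 43.507, 58]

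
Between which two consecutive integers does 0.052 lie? 0 and 1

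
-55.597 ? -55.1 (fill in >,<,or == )<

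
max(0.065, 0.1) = 0.1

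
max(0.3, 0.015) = 0.3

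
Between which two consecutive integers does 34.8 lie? 34 and 35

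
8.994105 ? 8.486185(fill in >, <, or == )>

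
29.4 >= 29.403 False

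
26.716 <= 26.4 False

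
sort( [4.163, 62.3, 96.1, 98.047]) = [4.163, 62.3, 96.1, 98.047]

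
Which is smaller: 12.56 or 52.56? 12.56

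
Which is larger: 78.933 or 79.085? 79.085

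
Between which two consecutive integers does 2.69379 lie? 2 and 3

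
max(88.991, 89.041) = 89.041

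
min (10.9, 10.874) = 10.874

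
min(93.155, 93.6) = 93.155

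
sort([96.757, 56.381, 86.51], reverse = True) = [96.757, 86.51, 56.381]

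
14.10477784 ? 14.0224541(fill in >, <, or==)>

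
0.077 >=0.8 False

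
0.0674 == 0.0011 False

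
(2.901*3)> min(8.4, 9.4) True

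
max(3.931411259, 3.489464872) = 3.931411259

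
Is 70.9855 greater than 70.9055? Yes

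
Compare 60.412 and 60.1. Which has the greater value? 60.412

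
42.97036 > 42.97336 False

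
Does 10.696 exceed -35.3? Yes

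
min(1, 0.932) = 0.932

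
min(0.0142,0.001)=0.001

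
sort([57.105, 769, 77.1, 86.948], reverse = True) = [769, 86.948, 77.1, 57.105]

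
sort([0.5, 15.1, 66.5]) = [0.5, 15.1, 66.5]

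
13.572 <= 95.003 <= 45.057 False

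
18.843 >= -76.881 True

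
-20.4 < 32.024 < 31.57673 False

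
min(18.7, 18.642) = 18.642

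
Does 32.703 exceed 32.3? Yes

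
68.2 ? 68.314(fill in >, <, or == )<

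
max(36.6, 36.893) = 36.893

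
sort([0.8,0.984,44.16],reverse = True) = [44.16,0.984,0.8]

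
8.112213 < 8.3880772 True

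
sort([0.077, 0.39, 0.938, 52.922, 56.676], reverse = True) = [56.676, 52.922, 0.938, 0.39, 0.077]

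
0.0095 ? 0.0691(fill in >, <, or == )<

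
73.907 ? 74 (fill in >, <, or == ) <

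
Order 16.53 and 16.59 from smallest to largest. 16.53, 16.59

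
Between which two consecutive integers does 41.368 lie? 41 and 42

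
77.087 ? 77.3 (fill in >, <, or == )<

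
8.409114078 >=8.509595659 False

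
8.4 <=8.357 False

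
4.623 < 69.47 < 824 True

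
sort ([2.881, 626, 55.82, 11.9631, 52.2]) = [2.881, 11.9631, 52.2, 55.82, 626]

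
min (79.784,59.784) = 59.784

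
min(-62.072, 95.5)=-62.072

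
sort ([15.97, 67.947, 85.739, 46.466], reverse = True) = [85.739, 67.947, 46.466, 15.97]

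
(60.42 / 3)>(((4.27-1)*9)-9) False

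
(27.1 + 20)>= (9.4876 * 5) False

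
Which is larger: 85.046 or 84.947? 85.046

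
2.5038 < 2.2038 False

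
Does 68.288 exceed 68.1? Yes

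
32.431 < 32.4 False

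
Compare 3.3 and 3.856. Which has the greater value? 3.856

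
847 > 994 False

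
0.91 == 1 False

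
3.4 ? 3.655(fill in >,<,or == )<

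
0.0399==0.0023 False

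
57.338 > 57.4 False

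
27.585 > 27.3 True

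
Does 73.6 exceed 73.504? Yes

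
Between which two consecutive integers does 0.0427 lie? 0 and 1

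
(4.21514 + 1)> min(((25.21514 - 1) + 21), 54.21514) False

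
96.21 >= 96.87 False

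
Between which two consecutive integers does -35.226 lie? -36 and -35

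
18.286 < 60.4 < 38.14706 False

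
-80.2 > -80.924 True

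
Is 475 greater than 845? No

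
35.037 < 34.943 False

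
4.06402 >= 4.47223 False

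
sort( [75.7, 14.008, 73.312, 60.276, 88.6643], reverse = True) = [88.6643, 75.7, 73.312, 60.276, 14.008]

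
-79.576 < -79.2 True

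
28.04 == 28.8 False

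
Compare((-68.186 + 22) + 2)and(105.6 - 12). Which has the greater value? (105.6 - 12)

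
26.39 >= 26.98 False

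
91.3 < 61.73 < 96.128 False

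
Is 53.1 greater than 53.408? No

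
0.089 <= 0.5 True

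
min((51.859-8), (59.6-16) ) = 43.6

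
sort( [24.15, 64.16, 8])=[8, 24.15, 64.16]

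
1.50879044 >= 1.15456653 True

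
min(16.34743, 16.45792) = 16.34743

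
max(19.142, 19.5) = 19.5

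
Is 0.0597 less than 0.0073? No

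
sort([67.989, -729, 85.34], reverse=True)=[85.34, 67.989, -729]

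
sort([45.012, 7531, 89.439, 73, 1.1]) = [1.1, 45.012, 73, 89.439, 7531]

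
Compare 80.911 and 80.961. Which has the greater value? 80.961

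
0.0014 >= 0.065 False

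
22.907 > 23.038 False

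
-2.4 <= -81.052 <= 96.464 False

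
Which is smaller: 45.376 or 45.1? 45.1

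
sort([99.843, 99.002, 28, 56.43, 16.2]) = [16.2, 28, 56.43, 99.002, 99.843]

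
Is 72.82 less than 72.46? No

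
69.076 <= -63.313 False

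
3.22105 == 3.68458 False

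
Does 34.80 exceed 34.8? No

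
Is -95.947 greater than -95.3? No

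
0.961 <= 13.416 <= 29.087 True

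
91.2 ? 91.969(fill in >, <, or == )<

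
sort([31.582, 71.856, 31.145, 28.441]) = [28.441, 31.145, 31.582, 71.856]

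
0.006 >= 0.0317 False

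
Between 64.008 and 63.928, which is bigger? 64.008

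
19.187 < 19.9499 True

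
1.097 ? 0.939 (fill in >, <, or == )>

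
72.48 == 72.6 False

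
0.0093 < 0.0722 True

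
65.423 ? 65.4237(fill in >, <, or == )<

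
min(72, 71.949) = 71.949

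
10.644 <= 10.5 False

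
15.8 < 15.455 False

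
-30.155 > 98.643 False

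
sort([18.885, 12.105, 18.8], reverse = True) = [18.885, 18.8, 12.105]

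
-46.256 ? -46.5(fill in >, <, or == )>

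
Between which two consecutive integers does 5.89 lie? 5 and 6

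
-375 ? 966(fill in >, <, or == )<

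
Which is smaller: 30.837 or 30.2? 30.2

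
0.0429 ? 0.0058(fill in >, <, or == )>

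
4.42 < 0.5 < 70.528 False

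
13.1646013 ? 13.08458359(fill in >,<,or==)>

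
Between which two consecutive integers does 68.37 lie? 68 and 69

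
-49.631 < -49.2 True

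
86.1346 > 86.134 True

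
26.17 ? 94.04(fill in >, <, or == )<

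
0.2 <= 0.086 False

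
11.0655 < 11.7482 True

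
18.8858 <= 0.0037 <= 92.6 False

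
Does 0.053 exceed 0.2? No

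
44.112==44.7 False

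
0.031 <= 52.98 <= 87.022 True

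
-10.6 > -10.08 False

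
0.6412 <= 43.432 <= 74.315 True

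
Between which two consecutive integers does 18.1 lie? 18 and 19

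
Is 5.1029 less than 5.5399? Yes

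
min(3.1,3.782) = 3.1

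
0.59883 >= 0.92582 False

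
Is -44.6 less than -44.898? No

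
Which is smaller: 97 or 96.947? 96.947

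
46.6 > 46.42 True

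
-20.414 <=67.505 True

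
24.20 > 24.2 False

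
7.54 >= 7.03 True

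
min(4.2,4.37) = 4.2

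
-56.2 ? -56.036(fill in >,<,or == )<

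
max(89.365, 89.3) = 89.365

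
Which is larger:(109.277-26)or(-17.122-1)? (109.277-26)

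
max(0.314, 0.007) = 0.314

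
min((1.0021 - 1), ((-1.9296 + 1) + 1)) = 0.0021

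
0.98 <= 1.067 True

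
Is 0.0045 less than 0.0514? Yes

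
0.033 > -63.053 True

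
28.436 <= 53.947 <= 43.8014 False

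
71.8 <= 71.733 False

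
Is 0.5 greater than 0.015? Yes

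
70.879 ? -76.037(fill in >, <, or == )>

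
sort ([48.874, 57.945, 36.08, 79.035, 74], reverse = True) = [79.035, 74, 57.945, 48.874, 36.08]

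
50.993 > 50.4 True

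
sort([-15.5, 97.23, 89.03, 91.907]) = [-15.5, 89.03, 91.907, 97.23]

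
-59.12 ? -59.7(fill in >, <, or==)>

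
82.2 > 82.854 False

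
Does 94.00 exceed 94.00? No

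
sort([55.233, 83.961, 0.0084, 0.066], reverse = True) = [83.961, 55.233, 0.066, 0.0084]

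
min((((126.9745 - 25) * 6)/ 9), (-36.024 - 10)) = -46.024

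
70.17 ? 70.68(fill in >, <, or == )<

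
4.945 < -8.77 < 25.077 False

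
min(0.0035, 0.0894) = 0.0035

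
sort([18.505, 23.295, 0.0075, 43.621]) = [0.0075, 18.505, 23.295, 43.621]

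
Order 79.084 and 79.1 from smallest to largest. 79.084, 79.1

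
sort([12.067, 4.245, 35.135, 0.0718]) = [0.0718, 4.245, 12.067, 35.135]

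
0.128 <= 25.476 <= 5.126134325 False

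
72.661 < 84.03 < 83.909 False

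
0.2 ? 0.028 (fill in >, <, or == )>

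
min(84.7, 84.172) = 84.172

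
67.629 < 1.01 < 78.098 False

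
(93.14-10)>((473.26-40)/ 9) True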